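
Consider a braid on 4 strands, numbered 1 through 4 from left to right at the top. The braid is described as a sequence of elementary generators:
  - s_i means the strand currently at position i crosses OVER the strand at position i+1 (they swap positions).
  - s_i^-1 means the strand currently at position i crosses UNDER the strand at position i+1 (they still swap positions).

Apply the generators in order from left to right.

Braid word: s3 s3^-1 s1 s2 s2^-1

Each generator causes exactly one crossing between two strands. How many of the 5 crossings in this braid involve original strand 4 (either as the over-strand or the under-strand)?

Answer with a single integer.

Answer: 2

Derivation:
Gen 1: crossing 3x4. Involves strand 4? yes. Count so far: 1
Gen 2: crossing 4x3. Involves strand 4? yes. Count so far: 2
Gen 3: crossing 1x2. Involves strand 4? no. Count so far: 2
Gen 4: crossing 1x3. Involves strand 4? no. Count so far: 2
Gen 5: crossing 3x1. Involves strand 4? no. Count so far: 2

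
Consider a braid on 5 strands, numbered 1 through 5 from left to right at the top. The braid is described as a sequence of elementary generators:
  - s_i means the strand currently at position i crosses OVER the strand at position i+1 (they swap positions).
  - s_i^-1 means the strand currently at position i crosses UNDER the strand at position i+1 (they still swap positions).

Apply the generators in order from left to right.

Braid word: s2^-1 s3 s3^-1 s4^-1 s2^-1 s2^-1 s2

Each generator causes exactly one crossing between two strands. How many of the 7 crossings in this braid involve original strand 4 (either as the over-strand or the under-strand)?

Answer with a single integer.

Answer: 3

Derivation:
Gen 1: crossing 2x3. Involves strand 4? no. Count so far: 0
Gen 2: crossing 2x4. Involves strand 4? yes. Count so far: 1
Gen 3: crossing 4x2. Involves strand 4? yes. Count so far: 2
Gen 4: crossing 4x5. Involves strand 4? yes. Count so far: 3
Gen 5: crossing 3x2. Involves strand 4? no. Count so far: 3
Gen 6: crossing 2x3. Involves strand 4? no. Count so far: 3
Gen 7: crossing 3x2. Involves strand 4? no. Count so far: 3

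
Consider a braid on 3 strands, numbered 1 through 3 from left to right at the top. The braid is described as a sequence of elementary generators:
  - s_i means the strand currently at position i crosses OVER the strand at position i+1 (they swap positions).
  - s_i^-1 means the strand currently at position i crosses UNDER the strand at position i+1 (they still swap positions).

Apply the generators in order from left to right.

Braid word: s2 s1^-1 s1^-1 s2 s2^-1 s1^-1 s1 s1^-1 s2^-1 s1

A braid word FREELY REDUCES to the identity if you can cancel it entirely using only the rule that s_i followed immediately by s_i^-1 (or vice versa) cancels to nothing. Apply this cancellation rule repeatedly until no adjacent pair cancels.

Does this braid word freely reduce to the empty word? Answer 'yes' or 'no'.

Answer: no

Derivation:
Gen 1 (s2): push. Stack: [s2]
Gen 2 (s1^-1): push. Stack: [s2 s1^-1]
Gen 3 (s1^-1): push. Stack: [s2 s1^-1 s1^-1]
Gen 4 (s2): push. Stack: [s2 s1^-1 s1^-1 s2]
Gen 5 (s2^-1): cancels prior s2. Stack: [s2 s1^-1 s1^-1]
Gen 6 (s1^-1): push. Stack: [s2 s1^-1 s1^-1 s1^-1]
Gen 7 (s1): cancels prior s1^-1. Stack: [s2 s1^-1 s1^-1]
Gen 8 (s1^-1): push. Stack: [s2 s1^-1 s1^-1 s1^-1]
Gen 9 (s2^-1): push. Stack: [s2 s1^-1 s1^-1 s1^-1 s2^-1]
Gen 10 (s1): push. Stack: [s2 s1^-1 s1^-1 s1^-1 s2^-1 s1]
Reduced word: s2 s1^-1 s1^-1 s1^-1 s2^-1 s1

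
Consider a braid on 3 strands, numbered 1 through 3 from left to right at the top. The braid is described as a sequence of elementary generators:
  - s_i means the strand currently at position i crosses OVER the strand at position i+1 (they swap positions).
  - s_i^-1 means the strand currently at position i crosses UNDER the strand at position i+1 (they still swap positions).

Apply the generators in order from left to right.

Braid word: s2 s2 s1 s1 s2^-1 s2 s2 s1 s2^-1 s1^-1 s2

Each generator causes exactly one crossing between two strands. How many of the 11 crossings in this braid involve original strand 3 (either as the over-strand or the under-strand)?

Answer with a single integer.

Gen 1: crossing 2x3. Involves strand 3? yes. Count so far: 1
Gen 2: crossing 3x2. Involves strand 3? yes. Count so far: 2
Gen 3: crossing 1x2. Involves strand 3? no. Count so far: 2
Gen 4: crossing 2x1. Involves strand 3? no. Count so far: 2
Gen 5: crossing 2x3. Involves strand 3? yes. Count so far: 3
Gen 6: crossing 3x2. Involves strand 3? yes. Count so far: 4
Gen 7: crossing 2x3. Involves strand 3? yes. Count so far: 5
Gen 8: crossing 1x3. Involves strand 3? yes. Count so far: 6
Gen 9: crossing 1x2. Involves strand 3? no. Count so far: 6
Gen 10: crossing 3x2. Involves strand 3? yes. Count so far: 7
Gen 11: crossing 3x1. Involves strand 3? yes. Count so far: 8

Answer: 8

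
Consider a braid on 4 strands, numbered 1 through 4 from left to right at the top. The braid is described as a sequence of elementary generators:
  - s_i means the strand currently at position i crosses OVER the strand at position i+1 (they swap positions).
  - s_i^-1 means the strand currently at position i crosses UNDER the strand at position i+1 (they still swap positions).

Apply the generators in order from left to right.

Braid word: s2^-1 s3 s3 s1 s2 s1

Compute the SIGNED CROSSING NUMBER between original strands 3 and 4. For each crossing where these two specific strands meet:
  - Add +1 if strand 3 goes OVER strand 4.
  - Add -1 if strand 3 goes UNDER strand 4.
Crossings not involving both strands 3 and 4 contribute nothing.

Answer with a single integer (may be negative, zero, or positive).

Gen 1: crossing 2x3. Both 3&4? no. Sum: 0
Gen 2: crossing 2x4. Both 3&4? no. Sum: 0
Gen 3: crossing 4x2. Both 3&4? no. Sum: 0
Gen 4: crossing 1x3. Both 3&4? no. Sum: 0
Gen 5: crossing 1x2. Both 3&4? no. Sum: 0
Gen 6: crossing 3x2. Both 3&4? no. Sum: 0

Answer: 0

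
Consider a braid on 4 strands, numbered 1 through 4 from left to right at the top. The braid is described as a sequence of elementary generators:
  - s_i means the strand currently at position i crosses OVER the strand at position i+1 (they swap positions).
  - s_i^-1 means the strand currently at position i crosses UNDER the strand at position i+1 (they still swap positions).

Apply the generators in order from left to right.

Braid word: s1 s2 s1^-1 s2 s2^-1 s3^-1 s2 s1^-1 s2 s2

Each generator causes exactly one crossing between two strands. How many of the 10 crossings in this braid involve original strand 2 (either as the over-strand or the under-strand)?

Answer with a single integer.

Gen 1: crossing 1x2. Involves strand 2? yes. Count so far: 1
Gen 2: crossing 1x3. Involves strand 2? no. Count so far: 1
Gen 3: crossing 2x3. Involves strand 2? yes. Count so far: 2
Gen 4: crossing 2x1. Involves strand 2? yes. Count so far: 3
Gen 5: crossing 1x2. Involves strand 2? yes. Count so far: 4
Gen 6: crossing 1x4. Involves strand 2? no. Count so far: 4
Gen 7: crossing 2x4. Involves strand 2? yes. Count so far: 5
Gen 8: crossing 3x4. Involves strand 2? no. Count so far: 5
Gen 9: crossing 3x2. Involves strand 2? yes. Count so far: 6
Gen 10: crossing 2x3. Involves strand 2? yes. Count so far: 7

Answer: 7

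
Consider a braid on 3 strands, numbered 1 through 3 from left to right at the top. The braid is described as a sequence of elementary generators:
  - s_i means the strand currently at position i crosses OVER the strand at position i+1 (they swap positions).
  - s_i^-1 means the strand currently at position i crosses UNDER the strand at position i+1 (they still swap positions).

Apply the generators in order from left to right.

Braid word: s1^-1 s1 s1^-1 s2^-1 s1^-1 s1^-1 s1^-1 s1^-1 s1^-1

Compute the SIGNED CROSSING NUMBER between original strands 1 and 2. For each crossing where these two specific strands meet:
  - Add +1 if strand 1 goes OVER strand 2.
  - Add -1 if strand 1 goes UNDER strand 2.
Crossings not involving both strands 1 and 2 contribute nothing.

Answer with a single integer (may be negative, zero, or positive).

Gen 1: 1 under 2. Both 1&2? yes. Contrib: -1. Sum: -1
Gen 2: 2 over 1. Both 1&2? yes. Contrib: -1. Sum: -2
Gen 3: 1 under 2. Both 1&2? yes. Contrib: -1. Sum: -3
Gen 4: crossing 1x3. Both 1&2? no. Sum: -3
Gen 5: crossing 2x3. Both 1&2? no. Sum: -3
Gen 6: crossing 3x2. Both 1&2? no. Sum: -3
Gen 7: crossing 2x3. Both 1&2? no. Sum: -3
Gen 8: crossing 3x2. Both 1&2? no. Sum: -3
Gen 9: crossing 2x3. Both 1&2? no. Sum: -3

Answer: -3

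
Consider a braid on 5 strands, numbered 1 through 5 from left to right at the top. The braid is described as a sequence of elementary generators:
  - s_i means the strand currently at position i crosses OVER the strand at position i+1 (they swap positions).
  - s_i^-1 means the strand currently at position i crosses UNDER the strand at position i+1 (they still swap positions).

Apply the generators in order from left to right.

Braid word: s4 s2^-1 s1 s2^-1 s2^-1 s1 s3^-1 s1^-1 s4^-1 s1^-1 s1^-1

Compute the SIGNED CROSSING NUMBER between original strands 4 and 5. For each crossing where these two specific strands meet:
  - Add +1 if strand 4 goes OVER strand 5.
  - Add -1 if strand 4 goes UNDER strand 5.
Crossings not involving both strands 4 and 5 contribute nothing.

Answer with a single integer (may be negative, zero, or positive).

Gen 1: 4 over 5. Both 4&5? yes. Contrib: +1. Sum: 1
Gen 2: crossing 2x3. Both 4&5? no. Sum: 1
Gen 3: crossing 1x3. Both 4&5? no. Sum: 1
Gen 4: crossing 1x2. Both 4&5? no. Sum: 1
Gen 5: crossing 2x1. Both 4&5? no. Sum: 1
Gen 6: crossing 3x1. Both 4&5? no. Sum: 1
Gen 7: crossing 2x5. Both 4&5? no. Sum: 1
Gen 8: crossing 1x3. Both 4&5? no. Sum: 1
Gen 9: crossing 2x4. Both 4&5? no. Sum: 1
Gen 10: crossing 3x1. Both 4&5? no. Sum: 1
Gen 11: crossing 1x3. Both 4&5? no. Sum: 1

Answer: 1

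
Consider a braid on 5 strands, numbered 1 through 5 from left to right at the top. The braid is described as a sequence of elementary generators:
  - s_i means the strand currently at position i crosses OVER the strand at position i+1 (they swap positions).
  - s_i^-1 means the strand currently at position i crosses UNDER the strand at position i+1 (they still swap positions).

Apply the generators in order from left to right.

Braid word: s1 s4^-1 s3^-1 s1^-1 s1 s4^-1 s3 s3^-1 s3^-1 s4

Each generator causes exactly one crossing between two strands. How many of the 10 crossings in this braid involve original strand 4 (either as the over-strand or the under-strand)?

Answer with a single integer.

Answer: 5

Derivation:
Gen 1: crossing 1x2. Involves strand 4? no. Count so far: 0
Gen 2: crossing 4x5. Involves strand 4? yes. Count so far: 1
Gen 3: crossing 3x5. Involves strand 4? no. Count so far: 1
Gen 4: crossing 2x1. Involves strand 4? no. Count so far: 1
Gen 5: crossing 1x2. Involves strand 4? no. Count so far: 1
Gen 6: crossing 3x4. Involves strand 4? yes. Count so far: 2
Gen 7: crossing 5x4. Involves strand 4? yes. Count so far: 3
Gen 8: crossing 4x5. Involves strand 4? yes. Count so far: 4
Gen 9: crossing 5x4. Involves strand 4? yes. Count so far: 5
Gen 10: crossing 5x3. Involves strand 4? no. Count so far: 5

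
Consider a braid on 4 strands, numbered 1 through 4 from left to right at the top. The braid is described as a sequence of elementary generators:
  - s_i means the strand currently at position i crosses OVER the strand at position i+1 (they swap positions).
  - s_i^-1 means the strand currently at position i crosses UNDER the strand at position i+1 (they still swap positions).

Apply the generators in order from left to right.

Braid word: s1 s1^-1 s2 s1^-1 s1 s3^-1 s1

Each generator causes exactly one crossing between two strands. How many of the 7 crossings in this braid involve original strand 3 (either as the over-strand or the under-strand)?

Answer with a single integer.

Gen 1: crossing 1x2. Involves strand 3? no. Count so far: 0
Gen 2: crossing 2x1. Involves strand 3? no. Count so far: 0
Gen 3: crossing 2x3. Involves strand 3? yes. Count so far: 1
Gen 4: crossing 1x3. Involves strand 3? yes. Count so far: 2
Gen 5: crossing 3x1. Involves strand 3? yes. Count so far: 3
Gen 6: crossing 2x4. Involves strand 3? no. Count so far: 3
Gen 7: crossing 1x3. Involves strand 3? yes. Count so far: 4

Answer: 4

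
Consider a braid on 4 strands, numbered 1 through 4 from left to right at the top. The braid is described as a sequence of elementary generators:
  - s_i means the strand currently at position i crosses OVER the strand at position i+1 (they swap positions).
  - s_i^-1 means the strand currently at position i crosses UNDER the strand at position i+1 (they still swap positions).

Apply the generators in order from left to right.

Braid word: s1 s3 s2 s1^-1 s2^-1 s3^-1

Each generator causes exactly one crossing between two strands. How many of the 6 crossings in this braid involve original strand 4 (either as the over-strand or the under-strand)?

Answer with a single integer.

Gen 1: crossing 1x2. Involves strand 4? no. Count so far: 0
Gen 2: crossing 3x4. Involves strand 4? yes. Count so far: 1
Gen 3: crossing 1x4. Involves strand 4? yes. Count so far: 2
Gen 4: crossing 2x4. Involves strand 4? yes. Count so far: 3
Gen 5: crossing 2x1. Involves strand 4? no. Count so far: 3
Gen 6: crossing 2x3. Involves strand 4? no. Count so far: 3

Answer: 3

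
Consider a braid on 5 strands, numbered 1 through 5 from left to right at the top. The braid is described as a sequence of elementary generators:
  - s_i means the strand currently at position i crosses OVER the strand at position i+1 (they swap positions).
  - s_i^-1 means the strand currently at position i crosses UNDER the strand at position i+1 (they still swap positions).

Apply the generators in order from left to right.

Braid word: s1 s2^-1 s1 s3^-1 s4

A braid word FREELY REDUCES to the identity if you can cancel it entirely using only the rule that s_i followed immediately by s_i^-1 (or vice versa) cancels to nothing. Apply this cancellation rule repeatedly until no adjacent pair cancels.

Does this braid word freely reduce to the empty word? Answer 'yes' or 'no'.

Gen 1 (s1): push. Stack: [s1]
Gen 2 (s2^-1): push. Stack: [s1 s2^-1]
Gen 3 (s1): push. Stack: [s1 s2^-1 s1]
Gen 4 (s3^-1): push. Stack: [s1 s2^-1 s1 s3^-1]
Gen 5 (s4): push. Stack: [s1 s2^-1 s1 s3^-1 s4]
Reduced word: s1 s2^-1 s1 s3^-1 s4

Answer: no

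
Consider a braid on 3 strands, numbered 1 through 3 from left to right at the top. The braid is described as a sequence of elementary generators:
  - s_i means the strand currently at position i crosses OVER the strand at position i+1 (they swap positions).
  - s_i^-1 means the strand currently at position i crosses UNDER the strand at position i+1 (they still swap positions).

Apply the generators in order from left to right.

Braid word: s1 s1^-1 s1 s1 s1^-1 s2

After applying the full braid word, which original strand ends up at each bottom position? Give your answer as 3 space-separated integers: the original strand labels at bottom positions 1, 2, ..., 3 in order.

Answer: 2 3 1

Derivation:
Gen 1 (s1): strand 1 crosses over strand 2. Perm now: [2 1 3]
Gen 2 (s1^-1): strand 2 crosses under strand 1. Perm now: [1 2 3]
Gen 3 (s1): strand 1 crosses over strand 2. Perm now: [2 1 3]
Gen 4 (s1): strand 2 crosses over strand 1. Perm now: [1 2 3]
Gen 5 (s1^-1): strand 1 crosses under strand 2. Perm now: [2 1 3]
Gen 6 (s2): strand 1 crosses over strand 3. Perm now: [2 3 1]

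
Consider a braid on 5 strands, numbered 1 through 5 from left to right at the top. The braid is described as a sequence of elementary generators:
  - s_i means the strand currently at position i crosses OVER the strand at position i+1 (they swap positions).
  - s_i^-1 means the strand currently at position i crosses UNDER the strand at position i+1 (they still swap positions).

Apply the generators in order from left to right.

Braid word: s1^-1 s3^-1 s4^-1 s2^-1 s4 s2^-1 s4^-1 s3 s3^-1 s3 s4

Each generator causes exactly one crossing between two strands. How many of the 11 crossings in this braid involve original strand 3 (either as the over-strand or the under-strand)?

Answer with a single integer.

Answer: 5

Derivation:
Gen 1: crossing 1x2. Involves strand 3? no. Count so far: 0
Gen 2: crossing 3x4. Involves strand 3? yes. Count so far: 1
Gen 3: crossing 3x5. Involves strand 3? yes. Count so far: 2
Gen 4: crossing 1x4. Involves strand 3? no. Count so far: 2
Gen 5: crossing 5x3. Involves strand 3? yes. Count so far: 3
Gen 6: crossing 4x1. Involves strand 3? no. Count so far: 3
Gen 7: crossing 3x5. Involves strand 3? yes. Count so far: 4
Gen 8: crossing 4x5. Involves strand 3? no. Count so far: 4
Gen 9: crossing 5x4. Involves strand 3? no. Count so far: 4
Gen 10: crossing 4x5. Involves strand 3? no. Count so far: 4
Gen 11: crossing 4x3. Involves strand 3? yes. Count so far: 5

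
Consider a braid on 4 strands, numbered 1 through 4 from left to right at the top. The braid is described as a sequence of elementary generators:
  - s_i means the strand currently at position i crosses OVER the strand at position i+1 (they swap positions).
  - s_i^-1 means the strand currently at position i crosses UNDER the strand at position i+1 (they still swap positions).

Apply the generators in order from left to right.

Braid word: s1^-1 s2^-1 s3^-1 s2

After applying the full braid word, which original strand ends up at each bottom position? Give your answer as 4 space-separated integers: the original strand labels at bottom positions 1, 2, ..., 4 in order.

Gen 1 (s1^-1): strand 1 crosses under strand 2. Perm now: [2 1 3 4]
Gen 2 (s2^-1): strand 1 crosses under strand 3. Perm now: [2 3 1 4]
Gen 3 (s3^-1): strand 1 crosses under strand 4. Perm now: [2 3 4 1]
Gen 4 (s2): strand 3 crosses over strand 4. Perm now: [2 4 3 1]

Answer: 2 4 3 1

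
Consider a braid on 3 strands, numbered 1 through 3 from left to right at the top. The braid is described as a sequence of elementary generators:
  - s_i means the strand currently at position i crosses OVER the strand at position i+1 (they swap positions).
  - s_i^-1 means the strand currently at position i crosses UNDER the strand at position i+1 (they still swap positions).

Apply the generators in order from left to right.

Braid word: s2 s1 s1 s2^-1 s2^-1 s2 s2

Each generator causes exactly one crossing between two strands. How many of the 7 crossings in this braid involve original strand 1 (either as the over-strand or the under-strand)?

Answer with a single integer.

Gen 1: crossing 2x3. Involves strand 1? no. Count so far: 0
Gen 2: crossing 1x3. Involves strand 1? yes. Count so far: 1
Gen 3: crossing 3x1. Involves strand 1? yes. Count so far: 2
Gen 4: crossing 3x2. Involves strand 1? no. Count so far: 2
Gen 5: crossing 2x3. Involves strand 1? no. Count so far: 2
Gen 6: crossing 3x2. Involves strand 1? no. Count so far: 2
Gen 7: crossing 2x3. Involves strand 1? no. Count so far: 2

Answer: 2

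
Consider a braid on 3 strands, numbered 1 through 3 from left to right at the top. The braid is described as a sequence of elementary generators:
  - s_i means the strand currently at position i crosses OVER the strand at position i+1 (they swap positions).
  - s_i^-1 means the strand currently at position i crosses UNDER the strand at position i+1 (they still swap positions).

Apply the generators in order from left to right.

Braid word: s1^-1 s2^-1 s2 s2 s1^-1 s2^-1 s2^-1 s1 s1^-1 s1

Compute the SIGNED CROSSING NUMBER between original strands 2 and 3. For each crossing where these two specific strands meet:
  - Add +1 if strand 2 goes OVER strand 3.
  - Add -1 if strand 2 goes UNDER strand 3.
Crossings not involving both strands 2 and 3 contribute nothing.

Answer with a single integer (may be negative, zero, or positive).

Gen 1: crossing 1x2. Both 2&3? no. Sum: 0
Gen 2: crossing 1x3. Both 2&3? no. Sum: 0
Gen 3: crossing 3x1. Both 2&3? no. Sum: 0
Gen 4: crossing 1x3. Both 2&3? no. Sum: 0
Gen 5: 2 under 3. Both 2&3? yes. Contrib: -1. Sum: -1
Gen 6: crossing 2x1. Both 2&3? no. Sum: -1
Gen 7: crossing 1x2. Both 2&3? no. Sum: -1
Gen 8: 3 over 2. Both 2&3? yes. Contrib: -1. Sum: -2
Gen 9: 2 under 3. Both 2&3? yes. Contrib: -1. Sum: -3
Gen 10: 3 over 2. Both 2&3? yes. Contrib: -1. Sum: -4

Answer: -4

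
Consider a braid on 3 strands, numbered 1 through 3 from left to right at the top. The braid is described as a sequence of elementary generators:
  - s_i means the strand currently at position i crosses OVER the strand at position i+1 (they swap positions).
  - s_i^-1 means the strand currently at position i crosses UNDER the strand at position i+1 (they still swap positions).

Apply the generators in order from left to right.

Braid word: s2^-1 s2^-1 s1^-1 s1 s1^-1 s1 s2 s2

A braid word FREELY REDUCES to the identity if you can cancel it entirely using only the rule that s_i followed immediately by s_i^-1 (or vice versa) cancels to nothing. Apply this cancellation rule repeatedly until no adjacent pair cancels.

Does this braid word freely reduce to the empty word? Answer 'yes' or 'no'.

Gen 1 (s2^-1): push. Stack: [s2^-1]
Gen 2 (s2^-1): push. Stack: [s2^-1 s2^-1]
Gen 3 (s1^-1): push. Stack: [s2^-1 s2^-1 s1^-1]
Gen 4 (s1): cancels prior s1^-1. Stack: [s2^-1 s2^-1]
Gen 5 (s1^-1): push. Stack: [s2^-1 s2^-1 s1^-1]
Gen 6 (s1): cancels prior s1^-1. Stack: [s2^-1 s2^-1]
Gen 7 (s2): cancels prior s2^-1. Stack: [s2^-1]
Gen 8 (s2): cancels prior s2^-1. Stack: []
Reduced word: (empty)

Answer: yes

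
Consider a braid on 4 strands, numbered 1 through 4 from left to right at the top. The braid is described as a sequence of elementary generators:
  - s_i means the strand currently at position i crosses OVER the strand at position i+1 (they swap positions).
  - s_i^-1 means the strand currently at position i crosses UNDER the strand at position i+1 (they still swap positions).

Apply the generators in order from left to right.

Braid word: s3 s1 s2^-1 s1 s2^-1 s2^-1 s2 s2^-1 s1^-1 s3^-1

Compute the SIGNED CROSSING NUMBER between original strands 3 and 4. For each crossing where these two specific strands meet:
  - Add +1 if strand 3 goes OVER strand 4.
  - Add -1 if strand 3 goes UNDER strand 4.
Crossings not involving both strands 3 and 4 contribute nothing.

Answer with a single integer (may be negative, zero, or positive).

Answer: 1

Derivation:
Gen 1: 3 over 4. Both 3&4? yes. Contrib: +1. Sum: 1
Gen 2: crossing 1x2. Both 3&4? no. Sum: 1
Gen 3: crossing 1x4. Both 3&4? no. Sum: 1
Gen 4: crossing 2x4. Both 3&4? no. Sum: 1
Gen 5: crossing 2x1. Both 3&4? no. Sum: 1
Gen 6: crossing 1x2. Both 3&4? no. Sum: 1
Gen 7: crossing 2x1. Both 3&4? no. Sum: 1
Gen 8: crossing 1x2. Both 3&4? no. Sum: 1
Gen 9: crossing 4x2. Both 3&4? no. Sum: 1
Gen 10: crossing 1x3. Both 3&4? no. Sum: 1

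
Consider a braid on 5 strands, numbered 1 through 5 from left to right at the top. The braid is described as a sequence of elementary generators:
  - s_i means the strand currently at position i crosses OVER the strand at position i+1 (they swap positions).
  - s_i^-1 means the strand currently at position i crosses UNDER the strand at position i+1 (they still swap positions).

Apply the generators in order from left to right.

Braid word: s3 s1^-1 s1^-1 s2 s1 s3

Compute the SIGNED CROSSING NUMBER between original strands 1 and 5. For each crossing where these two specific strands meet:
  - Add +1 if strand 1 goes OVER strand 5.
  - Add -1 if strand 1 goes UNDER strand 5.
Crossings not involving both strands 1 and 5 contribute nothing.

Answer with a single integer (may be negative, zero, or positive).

Answer: 0

Derivation:
Gen 1: crossing 3x4. Both 1&5? no. Sum: 0
Gen 2: crossing 1x2. Both 1&5? no. Sum: 0
Gen 3: crossing 2x1. Both 1&5? no. Sum: 0
Gen 4: crossing 2x4. Both 1&5? no. Sum: 0
Gen 5: crossing 1x4. Both 1&5? no. Sum: 0
Gen 6: crossing 2x3. Both 1&5? no. Sum: 0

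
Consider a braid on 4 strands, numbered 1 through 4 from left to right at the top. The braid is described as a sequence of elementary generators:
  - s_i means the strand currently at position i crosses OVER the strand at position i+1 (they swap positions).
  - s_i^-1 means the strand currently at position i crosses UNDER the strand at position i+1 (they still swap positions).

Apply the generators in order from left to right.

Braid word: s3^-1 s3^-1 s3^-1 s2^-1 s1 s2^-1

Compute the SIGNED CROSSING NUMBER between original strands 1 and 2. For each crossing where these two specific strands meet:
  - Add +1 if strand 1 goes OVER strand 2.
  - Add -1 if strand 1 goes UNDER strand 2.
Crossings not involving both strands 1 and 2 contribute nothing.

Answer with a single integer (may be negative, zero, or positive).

Gen 1: crossing 3x4. Both 1&2? no. Sum: 0
Gen 2: crossing 4x3. Both 1&2? no. Sum: 0
Gen 3: crossing 3x4. Both 1&2? no. Sum: 0
Gen 4: crossing 2x4. Both 1&2? no. Sum: 0
Gen 5: crossing 1x4. Both 1&2? no. Sum: 0
Gen 6: 1 under 2. Both 1&2? yes. Contrib: -1. Sum: -1

Answer: -1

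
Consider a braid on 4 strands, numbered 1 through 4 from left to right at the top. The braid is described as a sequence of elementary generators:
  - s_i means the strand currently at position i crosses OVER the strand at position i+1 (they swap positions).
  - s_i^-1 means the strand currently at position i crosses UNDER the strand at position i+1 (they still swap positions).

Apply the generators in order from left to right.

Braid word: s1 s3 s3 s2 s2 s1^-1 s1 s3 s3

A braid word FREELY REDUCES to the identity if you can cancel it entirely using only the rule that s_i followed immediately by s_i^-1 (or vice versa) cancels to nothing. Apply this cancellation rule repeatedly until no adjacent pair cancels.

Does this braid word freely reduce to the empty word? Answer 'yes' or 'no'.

Answer: no

Derivation:
Gen 1 (s1): push. Stack: [s1]
Gen 2 (s3): push. Stack: [s1 s3]
Gen 3 (s3): push. Stack: [s1 s3 s3]
Gen 4 (s2): push. Stack: [s1 s3 s3 s2]
Gen 5 (s2): push. Stack: [s1 s3 s3 s2 s2]
Gen 6 (s1^-1): push. Stack: [s1 s3 s3 s2 s2 s1^-1]
Gen 7 (s1): cancels prior s1^-1. Stack: [s1 s3 s3 s2 s2]
Gen 8 (s3): push. Stack: [s1 s3 s3 s2 s2 s3]
Gen 9 (s3): push. Stack: [s1 s3 s3 s2 s2 s3 s3]
Reduced word: s1 s3 s3 s2 s2 s3 s3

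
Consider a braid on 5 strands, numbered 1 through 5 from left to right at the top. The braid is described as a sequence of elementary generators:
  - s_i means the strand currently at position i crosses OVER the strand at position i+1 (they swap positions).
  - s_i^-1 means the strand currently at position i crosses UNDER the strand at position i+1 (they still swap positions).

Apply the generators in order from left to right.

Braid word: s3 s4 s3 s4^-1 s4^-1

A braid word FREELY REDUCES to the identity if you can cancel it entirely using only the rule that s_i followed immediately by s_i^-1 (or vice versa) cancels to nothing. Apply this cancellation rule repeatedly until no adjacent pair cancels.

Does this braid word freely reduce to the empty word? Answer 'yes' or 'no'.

Answer: no

Derivation:
Gen 1 (s3): push. Stack: [s3]
Gen 2 (s4): push. Stack: [s3 s4]
Gen 3 (s3): push. Stack: [s3 s4 s3]
Gen 4 (s4^-1): push. Stack: [s3 s4 s3 s4^-1]
Gen 5 (s4^-1): push. Stack: [s3 s4 s3 s4^-1 s4^-1]
Reduced word: s3 s4 s3 s4^-1 s4^-1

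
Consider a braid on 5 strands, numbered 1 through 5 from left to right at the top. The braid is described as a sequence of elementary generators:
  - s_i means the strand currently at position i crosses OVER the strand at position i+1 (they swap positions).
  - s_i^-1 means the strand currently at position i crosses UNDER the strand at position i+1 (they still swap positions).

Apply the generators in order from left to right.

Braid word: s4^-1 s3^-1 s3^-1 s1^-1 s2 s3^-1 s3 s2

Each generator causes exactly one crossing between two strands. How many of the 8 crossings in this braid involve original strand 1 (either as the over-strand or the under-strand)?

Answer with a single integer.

Answer: 5

Derivation:
Gen 1: crossing 4x5. Involves strand 1? no. Count so far: 0
Gen 2: crossing 3x5. Involves strand 1? no. Count so far: 0
Gen 3: crossing 5x3. Involves strand 1? no. Count so far: 0
Gen 4: crossing 1x2. Involves strand 1? yes. Count so far: 1
Gen 5: crossing 1x3. Involves strand 1? yes. Count so far: 2
Gen 6: crossing 1x5. Involves strand 1? yes. Count so far: 3
Gen 7: crossing 5x1. Involves strand 1? yes. Count so far: 4
Gen 8: crossing 3x1. Involves strand 1? yes. Count so far: 5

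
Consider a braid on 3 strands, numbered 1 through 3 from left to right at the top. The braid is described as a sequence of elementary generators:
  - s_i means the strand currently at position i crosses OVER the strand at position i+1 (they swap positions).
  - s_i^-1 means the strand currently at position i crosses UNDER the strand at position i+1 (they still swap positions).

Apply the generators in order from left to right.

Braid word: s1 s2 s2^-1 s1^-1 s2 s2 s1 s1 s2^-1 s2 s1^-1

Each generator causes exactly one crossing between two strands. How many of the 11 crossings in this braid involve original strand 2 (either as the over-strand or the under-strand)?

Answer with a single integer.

Gen 1: crossing 1x2. Involves strand 2? yes. Count so far: 1
Gen 2: crossing 1x3. Involves strand 2? no. Count so far: 1
Gen 3: crossing 3x1. Involves strand 2? no. Count so far: 1
Gen 4: crossing 2x1. Involves strand 2? yes. Count so far: 2
Gen 5: crossing 2x3. Involves strand 2? yes. Count so far: 3
Gen 6: crossing 3x2. Involves strand 2? yes. Count so far: 4
Gen 7: crossing 1x2. Involves strand 2? yes. Count so far: 5
Gen 8: crossing 2x1. Involves strand 2? yes. Count so far: 6
Gen 9: crossing 2x3. Involves strand 2? yes. Count so far: 7
Gen 10: crossing 3x2. Involves strand 2? yes. Count so far: 8
Gen 11: crossing 1x2. Involves strand 2? yes. Count so far: 9

Answer: 9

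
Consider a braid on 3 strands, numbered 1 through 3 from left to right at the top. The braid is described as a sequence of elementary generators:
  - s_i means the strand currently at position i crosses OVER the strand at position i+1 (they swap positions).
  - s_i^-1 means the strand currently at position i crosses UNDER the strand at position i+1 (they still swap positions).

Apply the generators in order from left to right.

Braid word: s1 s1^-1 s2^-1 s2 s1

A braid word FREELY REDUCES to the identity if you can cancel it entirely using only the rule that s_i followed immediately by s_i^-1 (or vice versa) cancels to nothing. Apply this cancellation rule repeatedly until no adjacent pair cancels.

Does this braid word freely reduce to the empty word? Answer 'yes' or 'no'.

Answer: no

Derivation:
Gen 1 (s1): push. Stack: [s1]
Gen 2 (s1^-1): cancels prior s1. Stack: []
Gen 3 (s2^-1): push. Stack: [s2^-1]
Gen 4 (s2): cancels prior s2^-1. Stack: []
Gen 5 (s1): push. Stack: [s1]
Reduced word: s1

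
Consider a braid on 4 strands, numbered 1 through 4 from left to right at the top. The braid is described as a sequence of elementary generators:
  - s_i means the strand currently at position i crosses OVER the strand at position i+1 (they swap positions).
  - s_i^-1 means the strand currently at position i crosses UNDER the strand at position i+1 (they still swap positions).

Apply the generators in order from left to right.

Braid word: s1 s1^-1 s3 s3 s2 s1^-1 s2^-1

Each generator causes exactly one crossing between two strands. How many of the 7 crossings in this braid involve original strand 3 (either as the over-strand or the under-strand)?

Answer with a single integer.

Answer: 4

Derivation:
Gen 1: crossing 1x2. Involves strand 3? no. Count so far: 0
Gen 2: crossing 2x1. Involves strand 3? no. Count so far: 0
Gen 3: crossing 3x4. Involves strand 3? yes. Count so far: 1
Gen 4: crossing 4x3. Involves strand 3? yes. Count so far: 2
Gen 5: crossing 2x3. Involves strand 3? yes. Count so far: 3
Gen 6: crossing 1x3. Involves strand 3? yes. Count so far: 4
Gen 7: crossing 1x2. Involves strand 3? no. Count so far: 4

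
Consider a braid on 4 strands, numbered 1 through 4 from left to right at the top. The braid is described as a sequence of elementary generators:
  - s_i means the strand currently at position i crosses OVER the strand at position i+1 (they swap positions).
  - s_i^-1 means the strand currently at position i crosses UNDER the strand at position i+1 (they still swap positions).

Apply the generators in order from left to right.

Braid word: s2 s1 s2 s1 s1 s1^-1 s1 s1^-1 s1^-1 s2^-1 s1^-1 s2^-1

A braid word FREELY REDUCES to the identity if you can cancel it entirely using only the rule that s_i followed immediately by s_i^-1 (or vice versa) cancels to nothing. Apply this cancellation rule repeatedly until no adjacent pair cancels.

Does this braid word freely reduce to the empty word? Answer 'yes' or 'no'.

Gen 1 (s2): push. Stack: [s2]
Gen 2 (s1): push. Stack: [s2 s1]
Gen 3 (s2): push. Stack: [s2 s1 s2]
Gen 4 (s1): push. Stack: [s2 s1 s2 s1]
Gen 5 (s1): push. Stack: [s2 s1 s2 s1 s1]
Gen 6 (s1^-1): cancels prior s1. Stack: [s2 s1 s2 s1]
Gen 7 (s1): push. Stack: [s2 s1 s2 s1 s1]
Gen 8 (s1^-1): cancels prior s1. Stack: [s2 s1 s2 s1]
Gen 9 (s1^-1): cancels prior s1. Stack: [s2 s1 s2]
Gen 10 (s2^-1): cancels prior s2. Stack: [s2 s1]
Gen 11 (s1^-1): cancels prior s1. Stack: [s2]
Gen 12 (s2^-1): cancels prior s2. Stack: []
Reduced word: (empty)

Answer: yes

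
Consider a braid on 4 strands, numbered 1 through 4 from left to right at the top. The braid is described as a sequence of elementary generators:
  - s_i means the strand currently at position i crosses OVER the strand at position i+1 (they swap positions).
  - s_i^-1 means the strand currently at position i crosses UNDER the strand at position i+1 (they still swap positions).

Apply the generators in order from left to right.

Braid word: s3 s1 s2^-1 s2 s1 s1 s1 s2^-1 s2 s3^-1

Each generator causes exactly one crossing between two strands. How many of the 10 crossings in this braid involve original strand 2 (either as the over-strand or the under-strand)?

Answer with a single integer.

Answer: 6

Derivation:
Gen 1: crossing 3x4. Involves strand 2? no. Count so far: 0
Gen 2: crossing 1x2. Involves strand 2? yes. Count so far: 1
Gen 3: crossing 1x4. Involves strand 2? no. Count so far: 1
Gen 4: crossing 4x1. Involves strand 2? no. Count so far: 1
Gen 5: crossing 2x1. Involves strand 2? yes. Count so far: 2
Gen 6: crossing 1x2. Involves strand 2? yes. Count so far: 3
Gen 7: crossing 2x1. Involves strand 2? yes. Count so far: 4
Gen 8: crossing 2x4. Involves strand 2? yes. Count so far: 5
Gen 9: crossing 4x2. Involves strand 2? yes. Count so far: 6
Gen 10: crossing 4x3. Involves strand 2? no. Count so far: 6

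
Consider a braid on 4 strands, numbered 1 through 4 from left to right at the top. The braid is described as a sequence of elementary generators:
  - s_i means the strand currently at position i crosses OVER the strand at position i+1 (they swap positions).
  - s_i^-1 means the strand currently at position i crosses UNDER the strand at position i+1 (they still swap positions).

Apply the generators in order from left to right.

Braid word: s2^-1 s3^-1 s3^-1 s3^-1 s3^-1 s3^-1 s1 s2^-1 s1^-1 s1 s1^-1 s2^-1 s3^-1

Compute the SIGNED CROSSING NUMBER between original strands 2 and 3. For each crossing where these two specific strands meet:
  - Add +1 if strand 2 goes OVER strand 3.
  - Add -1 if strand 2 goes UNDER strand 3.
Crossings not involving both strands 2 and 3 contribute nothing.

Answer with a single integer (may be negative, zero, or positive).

Answer: 0

Derivation:
Gen 1: 2 under 3. Both 2&3? yes. Contrib: -1. Sum: -1
Gen 2: crossing 2x4. Both 2&3? no. Sum: -1
Gen 3: crossing 4x2. Both 2&3? no. Sum: -1
Gen 4: crossing 2x4. Both 2&3? no. Sum: -1
Gen 5: crossing 4x2. Both 2&3? no. Sum: -1
Gen 6: crossing 2x4. Both 2&3? no. Sum: -1
Gen 7: crossing 1x3. Both 2&3? no. Sum: -1
Gen 8: crossing 1x4. Both 2&3? no. Sum: -1
Gen 9: crossing 3x4. Both 2&3? no. Sum: -1
Gen 10: crossing 4x3. Both 2&3? no. Sum: -1
Gen 11: crossing 3x4. Both 2&3? no. Sum: -1
Gen 12: crossing 3x1. Both 2&3? no. Sum: -1
Gen 13: 3 under 2. Both 2&3? yes. Contrib: +1. Sum: 0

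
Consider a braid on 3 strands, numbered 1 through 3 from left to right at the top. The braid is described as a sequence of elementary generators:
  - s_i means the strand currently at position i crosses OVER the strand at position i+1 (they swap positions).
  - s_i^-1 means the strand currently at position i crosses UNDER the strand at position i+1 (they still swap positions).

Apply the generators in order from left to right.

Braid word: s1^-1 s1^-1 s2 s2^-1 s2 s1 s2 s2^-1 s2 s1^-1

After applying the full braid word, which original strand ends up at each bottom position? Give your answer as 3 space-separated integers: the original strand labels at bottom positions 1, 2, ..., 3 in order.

Gen 1 (s1^-1): strand 1 crosses under strand 2. Perm now: [2 1 3]
Gen 2 (s1^-1): strand 2 crosses under strand 1. Perm now: [1 2 3]
Gen 3 (s2): strand 2 crosses over strand 3. Perm now: [1 3 2]
Gen 4 (s2^-1): strand 3 crosses under strand 2. Perm now: [1 2 3]
Gen 5 (s2): strand 2 crosses over strand 3. Perm now: [1 3 2]
Gen 6 (s1): strand 1 crosses over strand 3. Perm now: [3 1 2]
Gen 7 (s2): strand 1 crosses over strand 2. Perm now: [3 2 1]
Gen 8 (s2^-1): strand 2 crosses under strand 1. Perm now: [3 1 2]
Gen 9 (s2): strand 1 crosses over strand 2. Perm now: [3 2 1]
Gen 10 (s1^-1): strand 3 crosses under strand 2. Perm now: [2 3 1]

Answer: 2 3 1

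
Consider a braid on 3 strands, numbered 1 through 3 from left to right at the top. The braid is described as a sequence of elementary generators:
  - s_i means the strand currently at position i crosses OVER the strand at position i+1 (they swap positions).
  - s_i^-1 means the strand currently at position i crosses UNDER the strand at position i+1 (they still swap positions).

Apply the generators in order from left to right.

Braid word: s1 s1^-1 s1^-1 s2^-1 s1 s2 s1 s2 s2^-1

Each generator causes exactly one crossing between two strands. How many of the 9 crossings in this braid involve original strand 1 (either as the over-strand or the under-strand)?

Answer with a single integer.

Answer: 6

Derivation:
Gen 1: crossing 1x2. Involves strand 1? yes. Count so far: 1
Gen 2: crossing 2x1. Involves strand 1? yes. Count so far: 2
Gen 3: crossing 1x2. Involves strand 1? yes. Count so far: 3
Gen 4: crossing 1x3. Involves strand 1? yes. Count so far: 4
Gen 5: crossing 2x3. Involves strand 1? no. Count so far: 4
Gen 6: crossing 2x1. Involves strand 1? yes. Count so far: 5
Gen 7: crossing 3x1. Involves strand 1? yes. Count so far: 6
Gen 8: crossing 3x2. Involves strand 1? no. Count so far: 6
Gen 9: crossing 2x3. Involves strand 1? no. Count so far: 6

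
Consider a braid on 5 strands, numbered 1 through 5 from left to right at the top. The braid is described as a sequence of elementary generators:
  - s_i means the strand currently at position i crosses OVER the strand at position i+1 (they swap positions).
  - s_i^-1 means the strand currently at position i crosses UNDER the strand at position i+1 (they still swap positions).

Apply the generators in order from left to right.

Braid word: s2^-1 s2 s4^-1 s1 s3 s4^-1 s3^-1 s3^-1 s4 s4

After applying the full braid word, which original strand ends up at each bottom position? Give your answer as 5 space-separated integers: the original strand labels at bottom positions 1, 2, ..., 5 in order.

Answer: 2 1 5 4 3

Derivation:
Gen 1 (s2^-1): strand 2 crosses under strand 3. Perm now: [1 3 2 4 5]
Gen 2 (s2): strand 3 crosses over strand 2. Perm now: [1 2 3 4 5]
Gen 3 (s4^-1): strand 4 crosses under strand 5. Perm now: [1 2 3 5 4]
Gen 4 (s1): strand 1 crosses over strand 2. Perm now: [2 1 3 5 4]
Gen 5 (s3): strand 3 crosses over strand 5. Perm now: [2 1 5 3 4]
Gen 6 (s4^-1): strand 3 crosses under strand 4. Perm now: [2 1 5 4 3]
Gen 7 (s3^-1): strand 5 crosses under strand 4. Perm now: [2 1 4 5 3]
Gen 8 (s3^-1): strand 4 crosses under strand 5. Perm now: [2 1 5 4 3]
Gen 9 (s4): strand 4 crosses over strand 3. Perm now: [2 1 5 3 4]
Gen 10 (s4): strand 3 crosses over strand 4. Perm now: [2 1 5 4 3]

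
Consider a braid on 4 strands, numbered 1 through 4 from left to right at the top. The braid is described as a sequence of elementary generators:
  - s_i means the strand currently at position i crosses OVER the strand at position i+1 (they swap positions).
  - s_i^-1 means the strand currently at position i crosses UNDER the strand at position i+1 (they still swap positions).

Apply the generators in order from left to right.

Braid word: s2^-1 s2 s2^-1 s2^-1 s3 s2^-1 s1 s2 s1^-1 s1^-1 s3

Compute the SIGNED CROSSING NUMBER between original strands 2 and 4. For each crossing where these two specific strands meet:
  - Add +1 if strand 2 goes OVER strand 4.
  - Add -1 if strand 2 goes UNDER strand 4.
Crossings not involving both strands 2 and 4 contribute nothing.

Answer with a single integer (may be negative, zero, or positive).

Gen 1: crossing 2x3. Both 2&4? no. Sum: 0
Gen 2: crossing 3x2. Both 2&4? no. Sum: 0
Gen 3: crossing 2x3. Both 2&4? no. Sum: 0
Gen 4: crossing 3x2. Both 2&4? no. Sum: 0
Gen 5: crossing 3x4. Both 2&4? no. Sum: 0
Gen 6: 2 under 4. Both 2&4? yes. Contrib: -1. Sum: -1
Gen 7: crossing 1x4. Both 2&4? no. Sum: -1
Gen 8: crossing 1x2. Both 2&4? no. Sum: -1
Gen 9: 4 under 2. Both 2&4? yes. Contrib: +1. Sum: 0
Gen 10: 2 under 4. Both 2&4? yes. Contrib: -1. Sum: -1
Gen 11: crossing 1x3. Both 2&4? no. Sum: -1

Answer: -1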